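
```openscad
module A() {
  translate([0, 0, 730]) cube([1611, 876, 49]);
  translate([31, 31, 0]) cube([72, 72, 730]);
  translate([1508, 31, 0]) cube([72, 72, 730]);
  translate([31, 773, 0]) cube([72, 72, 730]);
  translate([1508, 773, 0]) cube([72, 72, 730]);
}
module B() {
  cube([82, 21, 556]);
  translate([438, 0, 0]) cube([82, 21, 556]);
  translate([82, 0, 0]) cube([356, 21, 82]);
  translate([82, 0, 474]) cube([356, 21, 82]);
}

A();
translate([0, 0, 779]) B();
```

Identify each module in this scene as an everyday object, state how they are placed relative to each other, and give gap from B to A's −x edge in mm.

A is a table. B is a picture frame. The picture frame is on top of the table. The gap from the picture frame to the table's −x edge is 0 mm.

The picture frame's min-x is at 0; the table's min-x is 0; gap = 0 mm.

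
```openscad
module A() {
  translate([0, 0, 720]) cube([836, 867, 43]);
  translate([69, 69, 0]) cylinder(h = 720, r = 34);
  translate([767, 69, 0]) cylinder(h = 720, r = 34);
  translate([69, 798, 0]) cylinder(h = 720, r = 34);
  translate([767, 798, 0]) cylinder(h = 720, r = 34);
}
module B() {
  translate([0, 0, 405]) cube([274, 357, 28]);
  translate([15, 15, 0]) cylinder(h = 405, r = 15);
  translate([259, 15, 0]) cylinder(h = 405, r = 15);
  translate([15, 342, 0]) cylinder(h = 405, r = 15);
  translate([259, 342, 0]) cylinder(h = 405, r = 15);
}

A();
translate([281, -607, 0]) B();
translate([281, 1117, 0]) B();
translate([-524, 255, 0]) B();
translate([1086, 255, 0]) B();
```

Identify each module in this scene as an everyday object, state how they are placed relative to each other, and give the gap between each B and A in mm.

Each stool's nearest face is 250 mm from the table's bounding box.

A is a table. B is a stool. Four stools sit around the table at the −y, +y, −x, +x sides. The gap between each stool and the table is 250 mm.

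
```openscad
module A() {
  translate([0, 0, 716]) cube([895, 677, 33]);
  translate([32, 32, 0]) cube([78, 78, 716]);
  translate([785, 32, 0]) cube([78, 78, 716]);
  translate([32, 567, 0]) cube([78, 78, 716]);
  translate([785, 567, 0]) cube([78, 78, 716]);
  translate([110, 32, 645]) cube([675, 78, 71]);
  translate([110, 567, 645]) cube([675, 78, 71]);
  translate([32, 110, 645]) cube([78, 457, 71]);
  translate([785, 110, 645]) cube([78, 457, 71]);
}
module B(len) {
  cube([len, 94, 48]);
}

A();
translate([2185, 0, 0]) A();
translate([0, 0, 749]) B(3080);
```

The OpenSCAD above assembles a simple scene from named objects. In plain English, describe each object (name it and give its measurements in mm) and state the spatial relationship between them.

A is a rectangular dining table. The top is 895×677×33 mm with its upper surface at z = 749 mm. It stands on four 78×78 mm square legs, each inset 32 mm from the nearest pair of top edges, running from the floor to the underside of the top. Four apron rails, 78 mm thick and 71 mm tall, run between adjacent legs with their top edges flush with the underside of the top and their outer faces flush with the legs' outer faces.

B is a rectangular beam 3080 mm long (x), 94 mm deep (y), 48 mm thick (z).

The beam spans the tops of two tables placed 1290 mm apart, resting at z = 749 mm.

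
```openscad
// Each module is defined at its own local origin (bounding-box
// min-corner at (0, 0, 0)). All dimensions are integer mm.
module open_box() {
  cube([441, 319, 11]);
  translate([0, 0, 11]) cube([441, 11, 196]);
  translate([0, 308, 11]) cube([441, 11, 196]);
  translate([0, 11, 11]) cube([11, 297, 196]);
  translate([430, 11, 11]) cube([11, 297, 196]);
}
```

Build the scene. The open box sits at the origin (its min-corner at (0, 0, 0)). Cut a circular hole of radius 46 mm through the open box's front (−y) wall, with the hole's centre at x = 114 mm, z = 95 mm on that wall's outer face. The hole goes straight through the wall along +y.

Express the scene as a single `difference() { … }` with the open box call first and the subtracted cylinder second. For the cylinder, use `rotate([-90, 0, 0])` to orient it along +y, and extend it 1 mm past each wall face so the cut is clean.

difference() {
  open_box();
  translate([114, -1, 95]) rotate([-90, 0, 0]) cylinder(h = 13, r = 46);
}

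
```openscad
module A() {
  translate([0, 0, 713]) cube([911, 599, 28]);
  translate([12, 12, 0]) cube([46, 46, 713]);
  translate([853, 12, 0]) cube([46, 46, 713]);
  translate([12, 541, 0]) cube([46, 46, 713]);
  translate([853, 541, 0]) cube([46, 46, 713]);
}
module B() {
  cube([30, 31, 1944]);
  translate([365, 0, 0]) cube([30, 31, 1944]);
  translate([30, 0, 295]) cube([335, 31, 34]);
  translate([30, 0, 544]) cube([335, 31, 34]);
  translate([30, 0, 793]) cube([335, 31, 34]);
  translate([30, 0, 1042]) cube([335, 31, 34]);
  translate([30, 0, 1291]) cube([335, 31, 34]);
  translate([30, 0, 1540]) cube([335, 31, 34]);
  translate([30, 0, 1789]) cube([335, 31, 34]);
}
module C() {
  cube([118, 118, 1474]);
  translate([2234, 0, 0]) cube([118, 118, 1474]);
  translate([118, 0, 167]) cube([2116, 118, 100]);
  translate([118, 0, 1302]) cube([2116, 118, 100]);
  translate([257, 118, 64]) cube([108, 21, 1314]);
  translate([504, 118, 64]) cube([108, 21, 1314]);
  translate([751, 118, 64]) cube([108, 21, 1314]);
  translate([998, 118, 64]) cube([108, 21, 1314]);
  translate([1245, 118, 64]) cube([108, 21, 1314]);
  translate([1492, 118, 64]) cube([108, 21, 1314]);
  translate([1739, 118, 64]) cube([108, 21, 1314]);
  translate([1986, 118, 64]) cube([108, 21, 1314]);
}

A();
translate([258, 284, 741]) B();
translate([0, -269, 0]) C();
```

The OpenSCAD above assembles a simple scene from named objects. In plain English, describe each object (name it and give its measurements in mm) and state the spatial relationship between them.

A is a table with a 911×599 mm rectangular top, 28 mm thick, top surface at z = 741 mm, supported by four 46×46 mm square legs, each inset 12 mm from the nearest pair of top edges, running from the floor.

B is a straight ladder. Two 30×31 mm vertical rails, 1944 mm tall, stand 395 mm apart (outside-to-outside) with their front faces coplanar on the −y side. 7 rungs, each 31 mm deep and 34 mm tall, span between the inner faces of the rails, front faces flush with the rails. The lowest rung's underside is at z = 295 mm and rungs are spaced 249 mm apart (underside to underside).

C is a fence section. Two 118×118 mm posts, 1474 mm tall, stand on the floor with a clear span of 2116 mm between their inner faces. Two horizontal rails of 118×100 mm section span the gap between the posts with their undersides at z = 167 mm and z = 1302 mm, flush with the posts' −y face. 8 pickets, each 108 mm wide, 21 mm thick and 1314 mm tall, are fixed to the +y face of the rails with their bottoms at z = 64 mm, evenly spaced across the span with equal gaps (rounded down to the nearest mm) at the −x end and between each pair — any rounding remainder accumulates at the +x end.

The ladder is on top of the table, centred. The fence section is on the floor beside the table on its −y side.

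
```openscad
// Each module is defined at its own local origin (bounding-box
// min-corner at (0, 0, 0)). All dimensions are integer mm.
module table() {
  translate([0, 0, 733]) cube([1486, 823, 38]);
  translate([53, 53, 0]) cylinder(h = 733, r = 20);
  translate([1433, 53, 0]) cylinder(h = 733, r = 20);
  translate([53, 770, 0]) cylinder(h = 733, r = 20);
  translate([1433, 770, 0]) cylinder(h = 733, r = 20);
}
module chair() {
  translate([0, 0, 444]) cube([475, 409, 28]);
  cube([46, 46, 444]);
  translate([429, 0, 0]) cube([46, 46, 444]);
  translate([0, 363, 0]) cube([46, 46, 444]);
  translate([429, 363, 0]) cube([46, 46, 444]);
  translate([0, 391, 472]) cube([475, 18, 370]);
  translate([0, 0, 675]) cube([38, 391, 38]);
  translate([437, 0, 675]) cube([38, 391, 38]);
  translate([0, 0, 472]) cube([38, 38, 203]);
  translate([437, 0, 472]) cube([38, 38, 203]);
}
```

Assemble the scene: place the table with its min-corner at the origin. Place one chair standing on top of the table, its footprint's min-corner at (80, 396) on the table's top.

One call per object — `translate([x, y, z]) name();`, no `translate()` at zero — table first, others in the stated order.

table();
translate([80, 396, 771]) chair();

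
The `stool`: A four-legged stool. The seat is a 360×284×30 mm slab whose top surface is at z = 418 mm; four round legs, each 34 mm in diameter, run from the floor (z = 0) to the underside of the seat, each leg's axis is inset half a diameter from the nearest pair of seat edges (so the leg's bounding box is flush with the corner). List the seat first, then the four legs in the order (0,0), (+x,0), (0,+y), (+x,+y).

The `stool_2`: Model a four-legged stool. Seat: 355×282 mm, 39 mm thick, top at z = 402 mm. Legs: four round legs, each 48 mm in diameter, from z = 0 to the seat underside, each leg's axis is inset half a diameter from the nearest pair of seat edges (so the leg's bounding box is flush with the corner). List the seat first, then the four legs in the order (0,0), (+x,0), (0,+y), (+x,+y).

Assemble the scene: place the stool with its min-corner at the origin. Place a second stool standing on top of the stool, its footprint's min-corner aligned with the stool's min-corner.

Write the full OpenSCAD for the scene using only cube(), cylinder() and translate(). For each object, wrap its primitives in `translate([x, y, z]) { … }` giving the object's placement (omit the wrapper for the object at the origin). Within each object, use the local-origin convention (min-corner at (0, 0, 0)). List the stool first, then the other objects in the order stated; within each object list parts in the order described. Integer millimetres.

translate([0, 0, 388]) cube([360, 284, 30]);
translate([17, 17, 0]) cylinder(h = 388, r = 17);
translate([343, 17, 0]) cylinder(h = 388, r = 17);
translate([17, 267, 0]) cylinder(h = 388, r = 17);
translate([343, 267, 0]) cylinder(h = 388, r = 17);
translate([0, 0, 418]) {
  translate([0, 0, 363]) cube([355, 282, 39]);
  translate([24, 24, 0]) cylinder(h = 363, r = 24);
  translate([331, 24, 0]) cylinder(h = 363, r = 24);
  translate([24, 258, 0]) cylinder(h = 363, r = 24);
  translate([331, 258, 0]) cylinder(h = 363, r = 24);
}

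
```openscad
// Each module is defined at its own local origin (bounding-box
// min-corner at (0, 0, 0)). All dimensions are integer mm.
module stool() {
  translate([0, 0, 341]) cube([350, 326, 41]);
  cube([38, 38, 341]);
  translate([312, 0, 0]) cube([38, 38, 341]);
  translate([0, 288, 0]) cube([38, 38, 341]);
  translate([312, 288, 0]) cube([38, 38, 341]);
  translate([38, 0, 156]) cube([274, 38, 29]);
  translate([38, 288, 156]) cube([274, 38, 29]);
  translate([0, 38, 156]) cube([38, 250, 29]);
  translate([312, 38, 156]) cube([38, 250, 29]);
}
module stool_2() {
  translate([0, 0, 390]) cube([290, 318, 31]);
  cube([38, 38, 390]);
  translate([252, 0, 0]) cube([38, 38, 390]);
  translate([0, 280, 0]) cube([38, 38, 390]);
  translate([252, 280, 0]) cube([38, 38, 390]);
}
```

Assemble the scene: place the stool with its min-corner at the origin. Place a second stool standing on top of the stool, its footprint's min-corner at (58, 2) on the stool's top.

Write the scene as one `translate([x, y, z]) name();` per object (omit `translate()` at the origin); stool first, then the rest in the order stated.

stool();
translate([58, 2, 382]) stool_2();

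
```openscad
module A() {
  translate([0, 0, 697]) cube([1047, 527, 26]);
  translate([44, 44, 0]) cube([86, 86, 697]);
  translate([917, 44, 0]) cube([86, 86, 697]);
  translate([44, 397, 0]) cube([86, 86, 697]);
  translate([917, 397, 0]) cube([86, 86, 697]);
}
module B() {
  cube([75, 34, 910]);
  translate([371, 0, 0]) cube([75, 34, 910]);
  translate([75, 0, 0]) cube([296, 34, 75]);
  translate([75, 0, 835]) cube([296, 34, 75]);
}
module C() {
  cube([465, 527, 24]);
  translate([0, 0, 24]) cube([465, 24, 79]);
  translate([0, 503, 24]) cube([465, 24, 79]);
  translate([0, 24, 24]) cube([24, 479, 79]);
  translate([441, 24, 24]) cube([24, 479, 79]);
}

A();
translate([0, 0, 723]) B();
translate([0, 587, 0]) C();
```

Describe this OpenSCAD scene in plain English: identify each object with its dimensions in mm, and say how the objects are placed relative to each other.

A is a table with a 1047×527 mm rectangular top, 26 mm thick, top surface at z = 723 mm, supported by four 86×86 mm square legs, each inset 44 mm from the nearest pair of top edges, running from the floor.

B is a picture frame with a 296×760 mm rectangular opening (x by z) and a uniform 75 mm border on every side. Frame depth is 34 mm along y. It is built from two vertical stiles running the full outside height and two horizontal rails spanning the gap between the stiles.

C is an open storage box with external size 465×527×103 mm and wall thickness 24 mm (the base is also 24 mm thick). The base covers the whole footprint; the four walls stand on the base, with the y-facing walls full-width and the x-facing walls fitting between their inner faces.

The picture frame is on top of the table. The open box is on the floor beside the table on its +y side.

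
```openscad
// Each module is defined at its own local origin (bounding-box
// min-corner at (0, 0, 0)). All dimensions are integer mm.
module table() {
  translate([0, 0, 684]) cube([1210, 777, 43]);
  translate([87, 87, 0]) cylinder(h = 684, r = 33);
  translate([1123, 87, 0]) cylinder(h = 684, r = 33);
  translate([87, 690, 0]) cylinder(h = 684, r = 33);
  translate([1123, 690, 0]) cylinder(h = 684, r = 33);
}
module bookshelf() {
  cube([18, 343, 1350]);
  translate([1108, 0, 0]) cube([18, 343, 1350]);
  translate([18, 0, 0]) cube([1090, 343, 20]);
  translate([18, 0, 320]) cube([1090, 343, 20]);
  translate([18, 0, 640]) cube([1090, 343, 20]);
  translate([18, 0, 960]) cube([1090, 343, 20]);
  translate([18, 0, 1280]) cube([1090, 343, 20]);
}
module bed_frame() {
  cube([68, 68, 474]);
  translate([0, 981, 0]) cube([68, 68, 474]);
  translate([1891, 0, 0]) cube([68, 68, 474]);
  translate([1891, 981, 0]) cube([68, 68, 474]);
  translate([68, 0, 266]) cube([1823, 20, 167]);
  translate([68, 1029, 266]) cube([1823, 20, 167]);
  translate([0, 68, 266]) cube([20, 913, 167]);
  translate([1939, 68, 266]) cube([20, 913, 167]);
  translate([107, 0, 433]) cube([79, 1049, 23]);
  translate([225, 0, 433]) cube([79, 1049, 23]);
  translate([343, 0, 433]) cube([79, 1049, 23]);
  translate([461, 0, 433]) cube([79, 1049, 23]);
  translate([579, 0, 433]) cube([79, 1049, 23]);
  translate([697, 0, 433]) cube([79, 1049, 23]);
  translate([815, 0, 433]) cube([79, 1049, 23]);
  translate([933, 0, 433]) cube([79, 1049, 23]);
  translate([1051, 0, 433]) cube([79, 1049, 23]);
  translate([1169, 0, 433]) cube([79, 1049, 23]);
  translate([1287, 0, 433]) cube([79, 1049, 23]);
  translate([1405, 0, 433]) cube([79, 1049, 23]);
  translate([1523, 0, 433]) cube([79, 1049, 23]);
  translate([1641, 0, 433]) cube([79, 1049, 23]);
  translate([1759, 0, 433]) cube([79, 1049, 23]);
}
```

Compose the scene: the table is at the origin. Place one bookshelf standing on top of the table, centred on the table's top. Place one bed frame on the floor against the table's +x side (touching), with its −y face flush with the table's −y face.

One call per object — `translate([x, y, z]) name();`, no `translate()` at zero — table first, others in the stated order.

table();
translate([42, 217, 727]) bookshelf();
translate([1210, 0, 0]) bed_frame();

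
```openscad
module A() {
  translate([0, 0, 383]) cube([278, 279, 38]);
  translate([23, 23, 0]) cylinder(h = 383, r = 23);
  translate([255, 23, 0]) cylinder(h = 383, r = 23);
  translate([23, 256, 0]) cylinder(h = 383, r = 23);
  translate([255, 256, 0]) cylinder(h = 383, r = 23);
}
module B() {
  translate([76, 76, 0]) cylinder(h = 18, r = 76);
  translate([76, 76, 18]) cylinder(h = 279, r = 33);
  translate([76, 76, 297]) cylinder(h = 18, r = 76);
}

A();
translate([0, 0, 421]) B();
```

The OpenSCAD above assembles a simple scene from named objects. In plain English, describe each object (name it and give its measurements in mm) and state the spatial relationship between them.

A is a four-legged stool. The seat is a 278×279×38 mm slab whose top surface is at z = 421 mm; four round legs, each 46 mm in diameter, run from the floor (z = 0) to the underside of the seat, each leg's axis is inset half a diameter from the nearest pair of seat edges (so the leg's bounding box is flush with the corner).

B is a spool: two coaxial disc flanges of radius 76 mm and thickness 18 mm, joined by a core cylinder of radius 33 mm and height 279 mm. The lower flange rests on z = 0 and the three cylinders share a vertical axis.

The spool is on top of the stool.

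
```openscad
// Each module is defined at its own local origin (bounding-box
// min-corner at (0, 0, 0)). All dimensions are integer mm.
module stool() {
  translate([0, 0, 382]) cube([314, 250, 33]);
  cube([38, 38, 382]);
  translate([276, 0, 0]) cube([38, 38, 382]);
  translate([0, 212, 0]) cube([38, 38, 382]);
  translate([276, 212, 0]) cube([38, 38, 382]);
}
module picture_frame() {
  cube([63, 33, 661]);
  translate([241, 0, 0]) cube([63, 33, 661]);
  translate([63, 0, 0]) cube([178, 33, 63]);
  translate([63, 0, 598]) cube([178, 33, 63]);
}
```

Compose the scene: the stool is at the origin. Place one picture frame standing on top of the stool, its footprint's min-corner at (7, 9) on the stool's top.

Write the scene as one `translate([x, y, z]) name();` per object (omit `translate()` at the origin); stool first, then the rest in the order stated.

stool();
translate([7, 9, 415]) picture_frame();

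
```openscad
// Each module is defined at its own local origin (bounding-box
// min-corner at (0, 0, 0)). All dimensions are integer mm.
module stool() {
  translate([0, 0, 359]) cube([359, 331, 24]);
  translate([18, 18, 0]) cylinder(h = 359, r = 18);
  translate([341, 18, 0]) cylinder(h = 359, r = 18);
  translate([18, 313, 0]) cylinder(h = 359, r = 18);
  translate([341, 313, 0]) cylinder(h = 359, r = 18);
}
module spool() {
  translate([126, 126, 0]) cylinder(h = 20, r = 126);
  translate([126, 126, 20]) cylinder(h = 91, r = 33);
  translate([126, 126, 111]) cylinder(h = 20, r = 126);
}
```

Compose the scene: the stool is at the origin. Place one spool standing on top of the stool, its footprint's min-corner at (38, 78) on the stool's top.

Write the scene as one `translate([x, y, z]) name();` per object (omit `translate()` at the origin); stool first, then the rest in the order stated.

stool();
translate([38, 78, 383]) spool();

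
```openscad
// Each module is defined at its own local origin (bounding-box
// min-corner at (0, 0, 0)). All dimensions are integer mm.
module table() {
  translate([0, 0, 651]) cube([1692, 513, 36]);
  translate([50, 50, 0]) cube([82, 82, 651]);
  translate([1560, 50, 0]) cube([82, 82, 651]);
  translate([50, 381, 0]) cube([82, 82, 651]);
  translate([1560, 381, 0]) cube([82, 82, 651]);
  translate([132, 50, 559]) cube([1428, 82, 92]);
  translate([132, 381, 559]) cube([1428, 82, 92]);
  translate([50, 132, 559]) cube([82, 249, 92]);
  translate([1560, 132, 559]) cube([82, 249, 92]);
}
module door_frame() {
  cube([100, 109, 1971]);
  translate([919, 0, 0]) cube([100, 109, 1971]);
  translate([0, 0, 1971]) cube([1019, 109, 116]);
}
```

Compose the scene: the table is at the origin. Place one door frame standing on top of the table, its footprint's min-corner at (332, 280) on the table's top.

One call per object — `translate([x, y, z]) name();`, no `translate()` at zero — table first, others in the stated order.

table();
translate([332, 280, 687]) door_frame();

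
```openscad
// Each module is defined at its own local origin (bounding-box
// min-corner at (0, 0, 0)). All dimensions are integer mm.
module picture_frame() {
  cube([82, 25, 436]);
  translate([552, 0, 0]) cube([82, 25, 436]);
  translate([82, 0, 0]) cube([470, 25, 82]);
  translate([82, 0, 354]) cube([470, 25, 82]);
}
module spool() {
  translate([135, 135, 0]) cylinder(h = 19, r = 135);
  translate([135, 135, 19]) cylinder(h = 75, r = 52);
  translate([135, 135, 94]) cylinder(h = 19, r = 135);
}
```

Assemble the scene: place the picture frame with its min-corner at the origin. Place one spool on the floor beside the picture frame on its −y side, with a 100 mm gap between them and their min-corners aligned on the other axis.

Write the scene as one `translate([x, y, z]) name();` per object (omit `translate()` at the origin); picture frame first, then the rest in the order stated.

picture_frame();
translate([0, -370, 0]) spool();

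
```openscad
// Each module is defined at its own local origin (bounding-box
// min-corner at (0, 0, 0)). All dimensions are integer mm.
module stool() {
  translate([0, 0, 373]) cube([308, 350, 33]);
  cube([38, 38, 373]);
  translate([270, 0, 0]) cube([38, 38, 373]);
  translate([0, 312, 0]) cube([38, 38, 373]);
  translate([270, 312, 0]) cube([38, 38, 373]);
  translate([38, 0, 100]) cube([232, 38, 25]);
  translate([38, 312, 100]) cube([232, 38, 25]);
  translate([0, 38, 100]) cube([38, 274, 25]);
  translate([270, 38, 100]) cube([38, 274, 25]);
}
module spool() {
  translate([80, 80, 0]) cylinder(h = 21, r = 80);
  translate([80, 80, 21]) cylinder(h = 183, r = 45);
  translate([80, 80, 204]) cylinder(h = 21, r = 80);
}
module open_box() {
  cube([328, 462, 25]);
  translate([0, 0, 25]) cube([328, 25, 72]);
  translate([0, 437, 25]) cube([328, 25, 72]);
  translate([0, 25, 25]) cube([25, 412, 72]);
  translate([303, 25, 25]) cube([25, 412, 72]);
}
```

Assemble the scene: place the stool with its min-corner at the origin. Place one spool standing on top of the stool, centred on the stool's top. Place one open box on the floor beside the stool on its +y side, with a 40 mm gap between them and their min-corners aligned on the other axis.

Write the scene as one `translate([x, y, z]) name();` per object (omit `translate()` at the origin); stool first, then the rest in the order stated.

stool();
translate([74, 95, 406]) spool();
translate([0, 390, 0]) open_box();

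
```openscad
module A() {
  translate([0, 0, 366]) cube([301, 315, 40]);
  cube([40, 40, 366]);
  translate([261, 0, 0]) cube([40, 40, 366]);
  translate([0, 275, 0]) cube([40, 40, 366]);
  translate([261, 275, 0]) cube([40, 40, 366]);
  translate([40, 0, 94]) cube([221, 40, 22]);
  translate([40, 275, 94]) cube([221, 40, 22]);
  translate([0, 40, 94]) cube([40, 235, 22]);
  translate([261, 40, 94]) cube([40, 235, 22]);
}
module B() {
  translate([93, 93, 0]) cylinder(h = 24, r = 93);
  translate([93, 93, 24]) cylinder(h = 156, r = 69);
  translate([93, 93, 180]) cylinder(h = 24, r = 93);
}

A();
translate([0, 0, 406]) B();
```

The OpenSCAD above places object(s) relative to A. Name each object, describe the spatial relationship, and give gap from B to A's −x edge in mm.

A is a stool. B is a spool. The spool is on top of the stool. The gap from the spool to the stool's −x edge is 0 mm.

The spool's min-x is at 0; the stool's min-x is 0; gap = 0 mm.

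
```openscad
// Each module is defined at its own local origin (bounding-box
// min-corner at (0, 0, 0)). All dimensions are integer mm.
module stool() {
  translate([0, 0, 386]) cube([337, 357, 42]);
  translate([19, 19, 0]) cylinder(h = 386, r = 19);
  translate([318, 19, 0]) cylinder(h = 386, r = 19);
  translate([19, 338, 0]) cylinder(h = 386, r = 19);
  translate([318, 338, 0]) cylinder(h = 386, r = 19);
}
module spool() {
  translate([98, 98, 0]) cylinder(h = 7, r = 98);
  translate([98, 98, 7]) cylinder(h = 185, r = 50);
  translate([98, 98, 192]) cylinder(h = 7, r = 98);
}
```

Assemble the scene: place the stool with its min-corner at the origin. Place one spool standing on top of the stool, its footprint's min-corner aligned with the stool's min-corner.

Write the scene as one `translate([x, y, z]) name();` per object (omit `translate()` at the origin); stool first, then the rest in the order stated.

stool();
translate([0, 0, 428]) spool();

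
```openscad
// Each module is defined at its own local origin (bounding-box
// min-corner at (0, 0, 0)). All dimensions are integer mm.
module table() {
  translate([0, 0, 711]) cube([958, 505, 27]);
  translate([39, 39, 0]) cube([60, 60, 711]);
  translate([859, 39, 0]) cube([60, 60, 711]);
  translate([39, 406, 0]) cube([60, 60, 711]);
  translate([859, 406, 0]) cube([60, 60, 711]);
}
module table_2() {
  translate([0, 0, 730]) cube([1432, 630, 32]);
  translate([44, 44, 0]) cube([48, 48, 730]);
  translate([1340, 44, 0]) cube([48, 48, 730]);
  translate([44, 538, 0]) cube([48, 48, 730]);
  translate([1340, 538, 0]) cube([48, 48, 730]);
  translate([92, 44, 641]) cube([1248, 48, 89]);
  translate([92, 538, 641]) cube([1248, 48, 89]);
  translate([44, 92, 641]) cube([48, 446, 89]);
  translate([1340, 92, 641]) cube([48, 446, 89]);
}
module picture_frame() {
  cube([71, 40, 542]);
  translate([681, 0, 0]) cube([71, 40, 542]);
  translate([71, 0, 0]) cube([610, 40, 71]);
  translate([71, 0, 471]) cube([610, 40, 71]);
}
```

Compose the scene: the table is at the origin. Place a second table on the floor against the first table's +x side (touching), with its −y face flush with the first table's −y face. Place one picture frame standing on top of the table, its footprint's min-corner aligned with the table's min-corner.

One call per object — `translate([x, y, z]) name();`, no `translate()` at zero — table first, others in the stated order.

table();
translate([958, 0, 0]) table_2();
translate([0, 0, 738]) picture_frame();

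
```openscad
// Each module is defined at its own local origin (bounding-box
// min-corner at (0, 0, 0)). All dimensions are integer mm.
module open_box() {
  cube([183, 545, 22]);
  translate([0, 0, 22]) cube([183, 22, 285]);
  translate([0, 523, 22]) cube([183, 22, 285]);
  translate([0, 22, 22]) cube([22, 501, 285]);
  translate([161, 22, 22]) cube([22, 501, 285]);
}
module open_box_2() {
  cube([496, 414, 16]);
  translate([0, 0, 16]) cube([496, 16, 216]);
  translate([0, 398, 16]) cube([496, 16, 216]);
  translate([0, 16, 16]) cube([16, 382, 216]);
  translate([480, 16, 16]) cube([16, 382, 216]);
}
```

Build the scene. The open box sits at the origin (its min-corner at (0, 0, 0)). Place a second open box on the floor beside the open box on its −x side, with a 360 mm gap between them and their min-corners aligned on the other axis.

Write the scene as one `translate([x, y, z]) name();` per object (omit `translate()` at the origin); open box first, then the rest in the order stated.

open_box();
translate([-856, 0, 0]) open_box_2();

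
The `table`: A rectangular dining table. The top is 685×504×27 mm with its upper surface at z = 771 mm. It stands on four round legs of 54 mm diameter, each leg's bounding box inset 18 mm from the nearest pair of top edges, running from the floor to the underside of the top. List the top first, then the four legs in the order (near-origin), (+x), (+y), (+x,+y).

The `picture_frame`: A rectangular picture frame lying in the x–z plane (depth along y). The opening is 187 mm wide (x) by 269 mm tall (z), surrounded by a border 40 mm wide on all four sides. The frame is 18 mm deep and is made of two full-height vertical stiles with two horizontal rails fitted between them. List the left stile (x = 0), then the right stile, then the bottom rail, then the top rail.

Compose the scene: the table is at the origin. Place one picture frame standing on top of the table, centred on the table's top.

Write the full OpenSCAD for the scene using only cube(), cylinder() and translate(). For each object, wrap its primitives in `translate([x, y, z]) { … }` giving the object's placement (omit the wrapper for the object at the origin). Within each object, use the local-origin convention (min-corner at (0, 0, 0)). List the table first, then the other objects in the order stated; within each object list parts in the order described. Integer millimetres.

translate([0, 0, 744]) cube([685, 504, 27]);
translate([45, 45, 0]) cylinder(h = 744, r = 27);
translate([640, 45, 0]) cylinder(h = 744, r = 27);
translate([45, 459, 0]) cylinder(h = 744, r = 27);
translate([640, 459, 0]) cylinder(h = 744, r = 27);
translate([209, 243, 771]) {
  cube([40, 18, 349]);
  translate([227, 0, 0]) cube([40, 18, 349]);
  translate([40, 0, 0]) cube([187, 18, 40]);
  translate([40, 0, 309]) cube([187, 18, 40]);
}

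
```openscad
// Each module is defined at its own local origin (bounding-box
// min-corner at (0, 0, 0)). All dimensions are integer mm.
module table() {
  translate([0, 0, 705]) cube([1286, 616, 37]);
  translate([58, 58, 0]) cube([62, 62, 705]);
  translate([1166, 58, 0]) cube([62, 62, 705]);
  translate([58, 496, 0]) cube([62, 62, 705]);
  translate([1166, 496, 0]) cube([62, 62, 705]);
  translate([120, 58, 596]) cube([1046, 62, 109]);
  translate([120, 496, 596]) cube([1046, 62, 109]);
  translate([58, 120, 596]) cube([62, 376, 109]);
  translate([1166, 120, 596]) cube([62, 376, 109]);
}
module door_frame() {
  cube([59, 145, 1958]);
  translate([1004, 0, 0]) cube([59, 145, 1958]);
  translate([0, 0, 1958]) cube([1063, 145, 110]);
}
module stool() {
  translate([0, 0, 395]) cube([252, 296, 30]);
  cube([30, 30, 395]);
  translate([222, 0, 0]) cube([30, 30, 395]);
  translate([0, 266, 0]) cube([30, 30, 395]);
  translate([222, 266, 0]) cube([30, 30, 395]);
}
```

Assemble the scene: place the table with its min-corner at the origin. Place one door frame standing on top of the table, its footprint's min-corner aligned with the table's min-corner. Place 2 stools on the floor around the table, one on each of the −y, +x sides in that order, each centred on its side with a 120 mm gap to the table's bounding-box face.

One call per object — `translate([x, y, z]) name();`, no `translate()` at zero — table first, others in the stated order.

table();
translate([0, 0, 742]) door_frame();
translate([517, -416, 0]) stool();
translate([1406, 160, 0]) stool();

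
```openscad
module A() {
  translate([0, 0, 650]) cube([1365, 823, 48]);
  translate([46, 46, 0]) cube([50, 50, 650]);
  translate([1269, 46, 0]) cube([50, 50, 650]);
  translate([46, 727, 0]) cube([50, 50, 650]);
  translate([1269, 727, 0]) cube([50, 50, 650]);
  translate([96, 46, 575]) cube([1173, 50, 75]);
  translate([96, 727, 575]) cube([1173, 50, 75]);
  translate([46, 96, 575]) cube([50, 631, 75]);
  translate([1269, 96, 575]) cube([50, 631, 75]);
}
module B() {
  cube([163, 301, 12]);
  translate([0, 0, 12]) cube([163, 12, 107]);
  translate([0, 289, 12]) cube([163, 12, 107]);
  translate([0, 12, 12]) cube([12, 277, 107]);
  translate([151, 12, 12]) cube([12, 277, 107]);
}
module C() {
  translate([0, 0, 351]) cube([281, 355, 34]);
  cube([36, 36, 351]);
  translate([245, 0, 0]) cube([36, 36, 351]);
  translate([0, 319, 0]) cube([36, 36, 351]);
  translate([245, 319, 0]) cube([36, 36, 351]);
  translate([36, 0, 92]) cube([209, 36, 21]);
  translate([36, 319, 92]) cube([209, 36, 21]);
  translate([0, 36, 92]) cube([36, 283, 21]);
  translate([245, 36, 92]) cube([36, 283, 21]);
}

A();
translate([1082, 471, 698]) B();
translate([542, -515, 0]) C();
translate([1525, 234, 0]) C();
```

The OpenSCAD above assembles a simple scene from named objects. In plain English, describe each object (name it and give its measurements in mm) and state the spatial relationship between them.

A is a rectangular dining table. The top is 1365×823×48 mm with its upper surface at z = 698 mm. It stands on four 50×50 mm square legs, each inset 46 mm from the nearest pair of top edges, running from the floor to the underside of the top. Four apron rails, 50 mm thick and 75 mm tall, run between adjacent legs with their top edges flush with the underside of the top and their outer faces flush with the legs' outer faces.

B is an open storage box with external size 163×301×119 mm and wall thickness 12 mm (the base is also 12 mm thick). The base covers the whole footprint; the four walls stand on the base, with the y-facing walls full-width and the x-facing walls fitting between their inner faces.

C is a four-legged stool. The seat is 281×355 mm, 34 mm thick, top at z = 385 mm. It stands on four square legs, each 36×36 mm in cross-section, from z = 0 to the seat underside, each flush with a corner of the seat. Four stretchers, 36 mm wide and 21 mm tall, connect adjacent legs with their undersides at z = 92 mm, each running between the inner faces of the legs it joins and aligned with the legs' outer faces on the other axis.

The open box is on top of the table. Two stools sit around the table at the −y, +x sides.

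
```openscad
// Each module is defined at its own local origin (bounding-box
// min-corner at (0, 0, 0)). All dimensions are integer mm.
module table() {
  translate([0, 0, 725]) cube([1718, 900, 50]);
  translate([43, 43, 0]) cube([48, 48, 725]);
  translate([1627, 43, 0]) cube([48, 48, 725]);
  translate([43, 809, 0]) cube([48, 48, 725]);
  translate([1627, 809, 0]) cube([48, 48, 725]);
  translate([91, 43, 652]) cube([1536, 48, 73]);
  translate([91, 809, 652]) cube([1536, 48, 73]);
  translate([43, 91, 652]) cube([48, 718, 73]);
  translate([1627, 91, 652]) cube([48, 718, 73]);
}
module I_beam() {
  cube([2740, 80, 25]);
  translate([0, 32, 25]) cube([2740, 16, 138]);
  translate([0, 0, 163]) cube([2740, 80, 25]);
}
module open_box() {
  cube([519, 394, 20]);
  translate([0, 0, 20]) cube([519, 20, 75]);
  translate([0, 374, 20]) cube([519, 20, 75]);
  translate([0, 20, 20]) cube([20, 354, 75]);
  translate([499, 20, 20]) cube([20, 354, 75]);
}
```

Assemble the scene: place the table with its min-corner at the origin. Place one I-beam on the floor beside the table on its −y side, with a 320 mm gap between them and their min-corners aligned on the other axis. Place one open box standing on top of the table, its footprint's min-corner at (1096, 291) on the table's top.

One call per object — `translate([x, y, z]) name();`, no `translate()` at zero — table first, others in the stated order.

table();
translate([0, -400, 0]) I_beam();
translate([1096, 291, 775]) open_box();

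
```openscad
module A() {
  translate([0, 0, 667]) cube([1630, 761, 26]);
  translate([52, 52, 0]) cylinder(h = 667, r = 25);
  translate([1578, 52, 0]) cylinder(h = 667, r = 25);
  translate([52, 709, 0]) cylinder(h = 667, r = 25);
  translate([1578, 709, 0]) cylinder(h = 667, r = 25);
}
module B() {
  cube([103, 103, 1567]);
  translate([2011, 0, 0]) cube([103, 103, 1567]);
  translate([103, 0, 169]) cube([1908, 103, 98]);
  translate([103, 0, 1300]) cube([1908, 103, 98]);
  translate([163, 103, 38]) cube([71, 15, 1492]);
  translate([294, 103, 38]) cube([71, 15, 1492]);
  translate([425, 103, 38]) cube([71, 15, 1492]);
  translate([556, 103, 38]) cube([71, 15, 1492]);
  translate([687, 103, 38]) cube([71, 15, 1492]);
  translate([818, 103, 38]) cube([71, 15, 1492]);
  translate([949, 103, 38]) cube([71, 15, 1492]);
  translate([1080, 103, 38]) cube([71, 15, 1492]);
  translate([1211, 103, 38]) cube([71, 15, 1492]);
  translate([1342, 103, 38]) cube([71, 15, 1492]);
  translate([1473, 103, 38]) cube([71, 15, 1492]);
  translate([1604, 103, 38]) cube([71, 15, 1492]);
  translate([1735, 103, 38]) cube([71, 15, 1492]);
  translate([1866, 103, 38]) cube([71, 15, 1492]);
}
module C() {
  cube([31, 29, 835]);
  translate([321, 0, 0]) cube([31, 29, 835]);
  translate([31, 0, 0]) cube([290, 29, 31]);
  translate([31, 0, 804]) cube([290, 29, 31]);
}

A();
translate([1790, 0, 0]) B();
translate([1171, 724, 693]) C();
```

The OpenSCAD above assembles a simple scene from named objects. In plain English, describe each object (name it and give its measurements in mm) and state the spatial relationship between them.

A is a rectangular dining table. The top is 1630×761×26 mm with its upper surface at z = 693 mm. It stands on four round legs of 50 mm diameter, each leg's bounding box inset 27 mm from the nearest pair of top edges, running from the floor to the underside of the top.

B is a fence section. Two 103×103 mm posts, 1567 mm tall, stand on the floor with a clear span of 1908 mm between their inner faces. Two horizontal rails of 103×98 mm section span the gap between the posts with their undersides at z = 169 mm and z = 1300 mm, flush with the posts' −y face. 14 pickets, each 71 mm wide, 15 mm thick and 1492 mm tall, are fixed to the +y face of the rails with their bottoms at z = 38 mm, evenly spaced across the span with equal gaps (rounded down to the nearest mm) at the −x end and between each pair — any rounding remainder accumulates at the +x end.

C is a picture frame with a 290×773 mm rectangular opening (x by z) and a uniform 31 mm border on every side. Frame depth is 29 mm along y. It is built from two vertical stiles running the full outside height and two horizontal rails spanning the gap between the stiles.

The fence section is on the floor beside the table on its +x side. The picture frame is on top of the table.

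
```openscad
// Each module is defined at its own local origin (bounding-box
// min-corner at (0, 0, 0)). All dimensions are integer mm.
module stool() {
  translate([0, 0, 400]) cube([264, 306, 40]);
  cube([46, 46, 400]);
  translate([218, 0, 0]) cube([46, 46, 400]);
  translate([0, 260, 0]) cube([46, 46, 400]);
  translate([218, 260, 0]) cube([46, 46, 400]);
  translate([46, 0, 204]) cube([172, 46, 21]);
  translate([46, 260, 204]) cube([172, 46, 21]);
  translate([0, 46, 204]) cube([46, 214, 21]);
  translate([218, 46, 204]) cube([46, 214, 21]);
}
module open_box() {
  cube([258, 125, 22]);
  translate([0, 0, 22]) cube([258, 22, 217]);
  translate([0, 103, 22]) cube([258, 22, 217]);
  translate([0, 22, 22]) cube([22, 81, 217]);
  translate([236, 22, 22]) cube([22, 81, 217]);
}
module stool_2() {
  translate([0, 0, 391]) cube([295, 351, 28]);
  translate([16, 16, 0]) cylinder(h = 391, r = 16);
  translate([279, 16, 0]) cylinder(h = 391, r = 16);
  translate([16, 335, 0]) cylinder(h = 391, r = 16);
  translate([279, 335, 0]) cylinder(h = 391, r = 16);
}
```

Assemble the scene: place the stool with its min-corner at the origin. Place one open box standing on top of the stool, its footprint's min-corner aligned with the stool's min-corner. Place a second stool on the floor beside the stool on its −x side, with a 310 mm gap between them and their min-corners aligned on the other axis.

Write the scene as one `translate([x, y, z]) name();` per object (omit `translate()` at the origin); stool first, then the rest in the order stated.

stool();
translate([0, 0, 440]) open_box();
translate([-605, 0, 0]) stool_2();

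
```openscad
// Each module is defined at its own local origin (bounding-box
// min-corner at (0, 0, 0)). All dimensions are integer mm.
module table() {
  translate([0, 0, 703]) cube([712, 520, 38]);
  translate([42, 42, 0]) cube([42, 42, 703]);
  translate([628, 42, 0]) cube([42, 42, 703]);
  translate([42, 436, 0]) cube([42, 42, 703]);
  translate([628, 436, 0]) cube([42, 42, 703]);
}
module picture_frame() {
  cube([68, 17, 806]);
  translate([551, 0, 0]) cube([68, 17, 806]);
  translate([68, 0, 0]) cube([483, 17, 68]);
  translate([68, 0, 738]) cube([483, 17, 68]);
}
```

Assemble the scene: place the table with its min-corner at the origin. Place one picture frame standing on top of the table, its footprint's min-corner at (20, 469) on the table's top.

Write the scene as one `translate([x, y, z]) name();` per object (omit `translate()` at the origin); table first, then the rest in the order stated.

table();
translate([20, 469, 741]) picture_frame();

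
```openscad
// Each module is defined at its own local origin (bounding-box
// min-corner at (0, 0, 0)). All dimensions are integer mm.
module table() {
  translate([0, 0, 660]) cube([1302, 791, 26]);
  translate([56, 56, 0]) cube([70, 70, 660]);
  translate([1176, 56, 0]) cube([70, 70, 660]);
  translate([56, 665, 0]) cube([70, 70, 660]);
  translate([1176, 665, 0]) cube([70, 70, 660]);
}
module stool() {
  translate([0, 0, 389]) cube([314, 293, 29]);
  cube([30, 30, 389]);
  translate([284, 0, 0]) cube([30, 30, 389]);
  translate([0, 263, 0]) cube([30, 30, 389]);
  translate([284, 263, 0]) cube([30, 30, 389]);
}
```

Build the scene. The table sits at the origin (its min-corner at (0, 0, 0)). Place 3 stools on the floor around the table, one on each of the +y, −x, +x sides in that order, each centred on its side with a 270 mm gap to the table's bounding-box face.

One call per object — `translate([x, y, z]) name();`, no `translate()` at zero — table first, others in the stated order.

table();
translate([494, 1061, 0]) stool();
translate([-584, 249, 0]) stool();
translate([1572, 249, 0]) stool();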